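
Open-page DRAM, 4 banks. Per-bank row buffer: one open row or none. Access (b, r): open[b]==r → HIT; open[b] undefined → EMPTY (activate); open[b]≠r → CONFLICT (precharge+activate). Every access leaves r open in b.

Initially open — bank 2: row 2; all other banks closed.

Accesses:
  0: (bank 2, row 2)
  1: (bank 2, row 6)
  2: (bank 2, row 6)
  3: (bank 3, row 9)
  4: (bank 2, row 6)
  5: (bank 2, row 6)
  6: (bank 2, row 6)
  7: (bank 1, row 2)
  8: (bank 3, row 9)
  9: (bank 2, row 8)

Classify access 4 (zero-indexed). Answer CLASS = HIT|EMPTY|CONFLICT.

CLASS = HIT

step 0: bank2 2->2 [HIT]
step 1: bank2 2->6 [CONFLICT]
step 2: bank2 6->6 [HIT]
step 3: bank3 None->9 [EMPTY]
step 4: bank2 6->6 [HIT]
step 5: bank2 6->6 [HIT]
step 6: bank2 6->6 [HIT]
step 7: bank1 None->2 [EMPTY]
step 8: bank3 9->9 [HIT]
step 9: bank2 6->8 [CONFLICT]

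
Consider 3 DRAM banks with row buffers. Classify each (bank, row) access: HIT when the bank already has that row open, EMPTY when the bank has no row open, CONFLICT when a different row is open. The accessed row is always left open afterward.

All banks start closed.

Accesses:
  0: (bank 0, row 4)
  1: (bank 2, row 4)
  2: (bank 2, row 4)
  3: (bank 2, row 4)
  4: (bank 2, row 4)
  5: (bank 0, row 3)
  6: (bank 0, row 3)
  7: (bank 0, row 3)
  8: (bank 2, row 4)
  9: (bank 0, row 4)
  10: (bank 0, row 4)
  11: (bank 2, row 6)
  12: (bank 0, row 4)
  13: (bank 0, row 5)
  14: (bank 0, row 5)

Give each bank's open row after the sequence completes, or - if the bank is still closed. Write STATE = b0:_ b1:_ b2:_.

#0 (0,4) E
#1 (2,4) E
#2 (2,4) H  (was 4)
#3 (2,4) H  (was 4)
#4 (2,4) H  (was 4)
#5 (0,3) C  (was 4)
#6 (0,3) H  (was 3)
#7 (0,3) H  (was 3)
#8 (2,4) H  (was 4)
#9 (0,4) C  (was 3)
#10 (0,4) H  (was 4)
#11 (2,6) C  (was 4)
#12 (0,4) H  (was 4)
#13 (0,5) C  (was 4)
#14 (0,5) H  (was 5)

STATE = b0:5 b1:- b2:6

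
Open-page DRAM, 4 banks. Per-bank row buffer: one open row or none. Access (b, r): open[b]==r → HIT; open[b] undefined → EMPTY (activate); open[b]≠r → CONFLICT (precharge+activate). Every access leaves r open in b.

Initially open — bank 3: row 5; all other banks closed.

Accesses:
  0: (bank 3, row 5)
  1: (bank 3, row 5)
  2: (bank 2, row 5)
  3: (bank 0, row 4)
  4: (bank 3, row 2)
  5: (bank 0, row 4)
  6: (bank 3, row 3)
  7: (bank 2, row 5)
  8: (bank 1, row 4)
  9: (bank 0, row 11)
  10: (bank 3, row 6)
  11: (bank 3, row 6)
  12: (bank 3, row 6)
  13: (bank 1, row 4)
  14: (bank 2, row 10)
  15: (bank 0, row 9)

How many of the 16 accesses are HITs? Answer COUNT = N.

  [0] b3 r5: had r5 ⇒ H
  [1] b3 r5: had r5 ⇒ H
  [2] b2 r5: no row ⇒ E
  [3] b0 r4: no row ⇒ E
  [4] b3 r2: had r5 ⇒ C
  [5] b0 r4: had r4 ⇒ H
  [6] b3 r3: had r2 ⇒ C
  [7] b2 r5: had r5 ⇒ H
  [8] b1 r4: no row ⇒ E
  [9] b0 r11: had r4 ⇒ C
  [10] b3 r6: had r3 ⇒ C
  [11] b3 r6: had r6 ⇒ H
  [12] b3 r6: had r6 ⇒ H
  [13] b1 r4: had r4 ⇒ H
  [14] b2 r10: had r5 ⇒ C
  [15] b0 r9: had r11 ⇒ C

COUNT = 7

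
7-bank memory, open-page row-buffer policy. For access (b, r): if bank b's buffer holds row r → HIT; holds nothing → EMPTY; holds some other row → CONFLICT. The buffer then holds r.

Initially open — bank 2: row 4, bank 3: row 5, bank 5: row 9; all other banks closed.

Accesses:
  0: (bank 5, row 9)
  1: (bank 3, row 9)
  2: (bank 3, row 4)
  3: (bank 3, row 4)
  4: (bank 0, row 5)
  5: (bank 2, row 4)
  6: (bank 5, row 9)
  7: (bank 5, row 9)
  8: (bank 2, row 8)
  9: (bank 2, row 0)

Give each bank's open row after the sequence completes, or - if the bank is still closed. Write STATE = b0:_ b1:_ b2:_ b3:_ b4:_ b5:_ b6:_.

  [0] b5 r9: had r9 ⇒ H
  [1] b3 r9: had r5 ⇒ C
  [2] b3 r4: had r9 ⇒ C
  [3] b3 r4: had r4 ⇒ H
  [4] b0 r5: no row ⇒ E
  [5] b2 r4: had r4 ⇒ H
  [6] b5 r9: had r9 ⇒ H
  [7] b5 r9: had r9 ⇒ H
  [8] b2 r8: had r4 ⇒ C
  [9] b2 r0: had r8 ⇒ C

STATE = b0:5 b1:- b2:0 b3:4 b4:- b5:9 b6:-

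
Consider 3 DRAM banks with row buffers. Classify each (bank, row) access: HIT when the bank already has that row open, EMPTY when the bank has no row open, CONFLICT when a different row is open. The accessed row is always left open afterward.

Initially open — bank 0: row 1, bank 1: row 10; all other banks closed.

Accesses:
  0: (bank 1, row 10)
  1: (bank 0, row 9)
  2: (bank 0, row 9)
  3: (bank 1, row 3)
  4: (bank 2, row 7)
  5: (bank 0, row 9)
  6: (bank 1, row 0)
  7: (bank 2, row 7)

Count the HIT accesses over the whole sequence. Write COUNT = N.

COUNT = 4

step 0: bank1 10->10 [HIT]
step 1: bank0 1->9 [CONFLICT]
step 2: bank0 9->9 [HIT]
step 3: bank1 10->3 [CONFLICT]
step 4: bank2 None->7 [EMPTY]
step 5: bank0 9->9 [HIT]
step 6: bank1 3->0 [CONFLICT]
step 7: bank2 7->7 [HIT]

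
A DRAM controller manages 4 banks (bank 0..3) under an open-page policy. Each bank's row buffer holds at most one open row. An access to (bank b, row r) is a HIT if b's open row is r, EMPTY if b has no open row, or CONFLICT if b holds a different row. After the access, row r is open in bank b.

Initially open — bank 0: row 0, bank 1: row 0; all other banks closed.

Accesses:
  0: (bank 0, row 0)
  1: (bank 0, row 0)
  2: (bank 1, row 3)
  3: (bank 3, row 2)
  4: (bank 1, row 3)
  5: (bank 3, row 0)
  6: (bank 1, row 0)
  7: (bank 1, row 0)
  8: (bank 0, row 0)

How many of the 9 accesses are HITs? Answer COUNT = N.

step 0: bank0 0->0 [HIT]
step 1: bank0 0->0 [HIT]
step 2: bank1 0->3 [CONFLICT]
step 3: bank3 None->2 [EMPTY]
step 4: bank1 3->3 [HIT]
step 5: bank3 2->0 [CONFLICT]
step 6: bank1 3->0 [CONFLICT]
step 7: bank1 0->0 [HIT]
step 8: bank0 0->0 [HIT]

COUNT = 5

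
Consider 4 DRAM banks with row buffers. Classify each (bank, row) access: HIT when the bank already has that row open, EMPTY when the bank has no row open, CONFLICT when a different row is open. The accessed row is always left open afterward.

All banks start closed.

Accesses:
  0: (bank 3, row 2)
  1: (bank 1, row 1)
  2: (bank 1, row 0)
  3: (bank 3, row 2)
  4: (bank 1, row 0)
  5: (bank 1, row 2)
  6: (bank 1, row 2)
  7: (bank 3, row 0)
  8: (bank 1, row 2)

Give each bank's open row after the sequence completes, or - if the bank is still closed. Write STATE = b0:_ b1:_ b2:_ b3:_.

STATE = b0:- b1:2 b2:- b3:0

0: bank 3 row 2 — prev None → EMPTY
1: bank 1 row 1 — prev None → EMPTY
2: bank 1 row 0 — prev 1 → CONFLICT
3: bank 3 row 2 — prev 2 → HIT
4: bank 1 row 0 — prev 0 → HIT
5: bank 1 row 2 — prev 0 → CONFLICT
6: bank 1 row 2 — prev 2 → HIT
7: bank 3 row 0 — prev 2 → CONFLICT
8: bank 1 row 2 — prev 2 → HIT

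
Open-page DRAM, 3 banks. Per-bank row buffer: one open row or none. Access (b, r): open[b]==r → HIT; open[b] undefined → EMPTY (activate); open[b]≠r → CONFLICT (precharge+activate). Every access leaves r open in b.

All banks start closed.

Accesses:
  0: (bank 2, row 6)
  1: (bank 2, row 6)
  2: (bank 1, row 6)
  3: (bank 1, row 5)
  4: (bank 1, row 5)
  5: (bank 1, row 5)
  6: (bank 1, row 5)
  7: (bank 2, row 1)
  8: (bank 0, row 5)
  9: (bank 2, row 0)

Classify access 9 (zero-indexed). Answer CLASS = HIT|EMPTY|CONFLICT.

CLASS = CONFLICT

  [0] b2 r6: no row ⇒ E
  [1] b2 r6: had r6 ⇒ H
  [2] b1 r6: no row ⇒ E
  [3] b1 r5: had r6 ⇒ C
  [4] b1 r5: had r5 ⇒ H
  [5] b1 r5: had r5 ⇒ H
  [6] b1 r5: had r5 ⇒ H
  [7] b2 r1: had r6 ⇒ C
  [8] b0 r5: no row ⇒ E
  [9] b2 r0: had r1 ⇒ C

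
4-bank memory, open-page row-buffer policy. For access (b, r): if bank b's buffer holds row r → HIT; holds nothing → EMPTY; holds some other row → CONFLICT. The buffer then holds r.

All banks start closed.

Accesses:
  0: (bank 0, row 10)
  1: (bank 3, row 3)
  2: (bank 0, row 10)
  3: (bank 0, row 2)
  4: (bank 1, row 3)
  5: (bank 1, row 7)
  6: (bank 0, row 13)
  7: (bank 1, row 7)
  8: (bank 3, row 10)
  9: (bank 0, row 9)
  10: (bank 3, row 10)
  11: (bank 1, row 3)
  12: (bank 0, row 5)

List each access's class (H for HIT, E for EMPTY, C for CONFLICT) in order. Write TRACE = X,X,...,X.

TRACE = E,E,H,C,E,C,C,H,C,C,H,C,C

  [0] b0 r10: no row ⇒ E
  [1] b3 r3: no row ⇒ E
  [2] b0 r10: had r10 ⇒ H
  [3] b0 r2: had r10 ⇒ C
  [4] b1 r3: no row ⇒ E
  [5] b1 r7: had r3 ⇒ C
  [6] b0 r13: had r2 ⇒ C
  [7] b1 r7: had r7 ⇒ H
  [8] b3 r10: had r3 ⇒ C
  [9] b0 r9: had r13 ⇒ C
  [10] b3 r10: had r10 ⇒ H
  [11] b1 r3: had r7 ⇒ C
  [12] b0 r5: had r9 ⇒ C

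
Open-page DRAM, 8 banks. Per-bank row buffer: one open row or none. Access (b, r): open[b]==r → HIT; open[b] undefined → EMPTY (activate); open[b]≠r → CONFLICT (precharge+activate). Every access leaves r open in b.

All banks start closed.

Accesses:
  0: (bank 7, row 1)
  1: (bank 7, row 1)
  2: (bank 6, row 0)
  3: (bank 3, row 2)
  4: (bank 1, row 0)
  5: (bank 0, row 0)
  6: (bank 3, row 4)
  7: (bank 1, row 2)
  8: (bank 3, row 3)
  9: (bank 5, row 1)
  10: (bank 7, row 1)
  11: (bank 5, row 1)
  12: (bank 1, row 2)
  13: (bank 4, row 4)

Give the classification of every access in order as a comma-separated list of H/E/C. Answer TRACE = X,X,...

TRACE = E,H,E,E,E,E,C,C,C,E,H,H,H,E

#0 (7,1) E
#1 (7,1) H  (was 1)
#2 (6,0) E
#3 (3,2) E
#4 (1,0) E
#5 (0,0) E
#6 (3,4) C  (was 2)
#7 (1,2) C  (was 0)
#8 (3,3) C  (was 4)
#9 (5,1) E
#10 (7,1) H  (was 1)
#11 (5,1) H  (was 1)
#12 (1,2) H  (was 2)
#13 (4,4) E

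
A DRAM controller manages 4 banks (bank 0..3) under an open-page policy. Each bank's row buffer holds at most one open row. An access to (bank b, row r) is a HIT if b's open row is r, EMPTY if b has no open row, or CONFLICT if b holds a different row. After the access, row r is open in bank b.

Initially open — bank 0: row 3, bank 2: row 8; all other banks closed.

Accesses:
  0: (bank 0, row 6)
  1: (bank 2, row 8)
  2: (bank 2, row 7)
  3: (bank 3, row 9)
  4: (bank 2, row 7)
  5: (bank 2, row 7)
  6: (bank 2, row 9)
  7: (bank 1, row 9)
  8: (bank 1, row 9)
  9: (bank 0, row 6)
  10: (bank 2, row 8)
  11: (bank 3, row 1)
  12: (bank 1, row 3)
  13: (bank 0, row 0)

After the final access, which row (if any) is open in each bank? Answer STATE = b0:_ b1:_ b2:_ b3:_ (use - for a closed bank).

STATE = b0:0 b1:3 b2:8 b3:1

#0 (0,6) C  (was 3)
#1 (2,8) H  (was 8)
#2 (2,7) C  (was 8)
#3 (3,9) E
#4 (2,7) H  (was 7)
#5 (2,7) H  (was 7)
#6 (2,9) C  (was 7)
#7 (1,9) E
#8 (1,9) H  (was 9)
#9 (0,6) H  (was 6)
#10 (2,8) C  (was 9)
#11 (3,1) C  (was 9)
#12 (1,3) C  (was 9)
#13 (0,0) C  (was 6)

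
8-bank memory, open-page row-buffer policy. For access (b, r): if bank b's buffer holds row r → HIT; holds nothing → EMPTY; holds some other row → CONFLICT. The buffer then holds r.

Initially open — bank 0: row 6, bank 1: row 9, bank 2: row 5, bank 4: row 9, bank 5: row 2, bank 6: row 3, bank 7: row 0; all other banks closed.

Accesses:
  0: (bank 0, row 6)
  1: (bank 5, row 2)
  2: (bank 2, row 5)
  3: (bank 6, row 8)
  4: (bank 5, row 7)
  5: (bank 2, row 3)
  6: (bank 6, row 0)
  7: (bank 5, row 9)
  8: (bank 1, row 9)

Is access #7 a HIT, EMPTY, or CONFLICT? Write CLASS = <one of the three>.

CLASS = CONFLICT

#0 (0,6) H  (was 6)
#1 (5,2) H  (was 2)
#2 (2,5) H  (was 5)
#3 (6,8) C  (was 3)
#4 (5,7) C  (was 2)
#5 (2,3) C  (was 5)
#6 (6,0) C  (was 8)
#7 (5,9) C  (was 7)
#8 (1,9) H  (was 9)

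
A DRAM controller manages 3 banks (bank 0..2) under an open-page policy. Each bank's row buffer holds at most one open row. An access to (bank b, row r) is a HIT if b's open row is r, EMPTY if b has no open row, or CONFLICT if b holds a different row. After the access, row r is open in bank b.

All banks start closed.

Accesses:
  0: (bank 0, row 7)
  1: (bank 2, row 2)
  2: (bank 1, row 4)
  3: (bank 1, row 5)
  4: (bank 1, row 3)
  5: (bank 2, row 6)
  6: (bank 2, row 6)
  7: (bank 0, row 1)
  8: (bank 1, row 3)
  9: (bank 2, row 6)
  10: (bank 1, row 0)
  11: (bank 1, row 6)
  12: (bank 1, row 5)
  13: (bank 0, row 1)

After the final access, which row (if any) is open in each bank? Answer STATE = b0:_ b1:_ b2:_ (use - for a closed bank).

#0 (0,7) E
#1 (2,2) E
#2 (1,4) E
#3 (1,5) C  (was 4)
#4 (1,3) C  (was 5)
#5 (2,6) C  (was 2)
#6 (2,6) H  (was 6)
#7 (0,1) C  (was 7)
#8 (1,3) H  (was 3)
#9 (2,6) H  (was 6)
#10 (1,0) C  (was 3)
#11 (1,6) C  (was 0)
#12 (1,5) C  (was 6)
#13 (0,1) H  (was 1)

STATE = b0:1 b1:5 b2:6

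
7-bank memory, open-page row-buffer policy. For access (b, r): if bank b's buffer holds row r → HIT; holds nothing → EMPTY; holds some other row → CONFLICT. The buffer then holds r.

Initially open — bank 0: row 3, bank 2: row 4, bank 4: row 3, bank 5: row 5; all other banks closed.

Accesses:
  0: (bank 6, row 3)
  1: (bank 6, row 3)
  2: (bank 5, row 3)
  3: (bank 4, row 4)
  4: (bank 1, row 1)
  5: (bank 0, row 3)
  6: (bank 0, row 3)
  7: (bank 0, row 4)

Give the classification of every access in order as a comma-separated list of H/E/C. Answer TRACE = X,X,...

  [0] b6 r3: no row ⇒ E
  [1] b6 r3: had r3 ⇒ H
  [2] b5 r3: had r5 ⇒ C
  [3] b4 r4: had r3 ⇒ C
  [4] b1 r1: no row ⇒ E
  [5] b0 r3: had r3 ⇒ H
  [6] b0 r3: had r3 ⇒ H
  [7] b0 r4: had r3 ⇒ C

TRACE = E,H,C,C,E,H,H,C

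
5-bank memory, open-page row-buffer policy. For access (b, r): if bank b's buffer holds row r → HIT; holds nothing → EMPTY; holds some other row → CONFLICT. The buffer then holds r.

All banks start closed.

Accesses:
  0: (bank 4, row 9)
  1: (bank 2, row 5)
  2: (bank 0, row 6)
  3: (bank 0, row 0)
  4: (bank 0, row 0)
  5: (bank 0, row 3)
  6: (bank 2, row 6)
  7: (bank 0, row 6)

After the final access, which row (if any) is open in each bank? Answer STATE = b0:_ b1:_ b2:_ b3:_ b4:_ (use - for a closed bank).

  [0] b4 r9: no row ⇒ E
  [1] b2 r5: no row ⇒ E
  [2] b0 r6: no row ⇒ E
  [3] b0 r0: had r6 ⇒ C
  [4] b0 r0: had r0 ⇒ H
  [5] b0 r3: had r0 ⇒ C
  [6] b2 r6: had r5 ⇒ C
  [7] b0 r6: had r3 ⇒ C

STATE = b0:6 b1:- b2:6 b3:- b4:9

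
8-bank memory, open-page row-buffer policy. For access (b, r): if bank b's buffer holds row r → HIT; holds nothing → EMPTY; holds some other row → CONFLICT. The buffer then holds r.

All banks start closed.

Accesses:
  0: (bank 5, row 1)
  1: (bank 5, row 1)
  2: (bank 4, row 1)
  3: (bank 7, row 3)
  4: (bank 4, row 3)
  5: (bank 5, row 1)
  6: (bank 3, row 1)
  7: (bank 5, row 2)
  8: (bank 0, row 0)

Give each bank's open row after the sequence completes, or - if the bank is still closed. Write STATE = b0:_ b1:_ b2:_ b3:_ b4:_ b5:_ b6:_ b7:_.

STATE = b0:0 b1:- b2:- b3:1 b4:3 b5:2 b6:- b7:3

  [0] b5 r1: no row ⇒ E
  [1] b5 r1: had r1 ⇒ H
  [2] b4 r1: no row ⇒ E
  [3] b7 r3: no row ⇒ E
  [4] b4 r3: had r1 ⇒ C
  [5] b5 r1: had r1 ⇒ H
  [6] b3 r1: no row ⇒ E
  [7] b5 r2: had r1 ⇒ C
  [8] b0 r0: no row ⇒ E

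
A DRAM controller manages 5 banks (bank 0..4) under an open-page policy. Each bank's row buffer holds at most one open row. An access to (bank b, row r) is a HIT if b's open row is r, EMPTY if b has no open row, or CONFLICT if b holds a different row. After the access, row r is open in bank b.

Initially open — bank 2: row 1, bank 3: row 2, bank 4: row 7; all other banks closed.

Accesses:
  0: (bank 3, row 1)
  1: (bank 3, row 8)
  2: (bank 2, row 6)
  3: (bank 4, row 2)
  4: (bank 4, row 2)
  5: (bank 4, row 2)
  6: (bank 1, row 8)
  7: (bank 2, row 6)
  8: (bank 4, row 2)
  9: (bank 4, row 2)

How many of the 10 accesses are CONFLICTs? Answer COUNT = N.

#0 (3,1) C  (was 2)
#1 (3,8) C  (was 1)
#2 (2,6) C  (was 1)
#3 (4,2) C  (was 7)
#4 (4,2) H  (was 2)
#5 (4,2) H  (was 2)
#6 (1,8) E
#7 (2,6) H  (was 6)
#8 (4,2) H  (was 2)
#9 (4,2) H  (was 2)

COUNT = 4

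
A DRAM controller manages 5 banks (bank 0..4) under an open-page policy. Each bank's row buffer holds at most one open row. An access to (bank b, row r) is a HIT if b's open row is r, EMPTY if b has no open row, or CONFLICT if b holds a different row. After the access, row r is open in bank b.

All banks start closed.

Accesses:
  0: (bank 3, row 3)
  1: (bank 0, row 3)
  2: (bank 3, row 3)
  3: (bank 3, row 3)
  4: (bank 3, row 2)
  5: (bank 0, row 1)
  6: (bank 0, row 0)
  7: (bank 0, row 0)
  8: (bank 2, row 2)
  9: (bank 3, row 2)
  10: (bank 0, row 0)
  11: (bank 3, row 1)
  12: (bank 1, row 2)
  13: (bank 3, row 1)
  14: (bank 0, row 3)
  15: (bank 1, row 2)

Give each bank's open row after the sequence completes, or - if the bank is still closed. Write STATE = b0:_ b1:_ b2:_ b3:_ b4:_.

STATE = b0:3 b1:2 b2:2 b3:1 b4:-

#0 (3,3) E
#1 (0,3) E
#2 (3,3) H  (was 3)
#3 (3,3) H  (was 3)
#4 (3,2) C  (was 3)
#5 (0,1) C  (was 3)
#6 (0,0) C  (was 1)
#7 (0,0) H  (was 0)
#8 (2,2) E
#9 (3,2) H  (was 2)
#10 (0,0) H  (was 0)
#11 (3,1) C  (was 2)
#12 (1,2) E
#13 (3,1) H  (was 1)
#14 (0,3) C  (was 0)
#15 (1,2) H  (was 2)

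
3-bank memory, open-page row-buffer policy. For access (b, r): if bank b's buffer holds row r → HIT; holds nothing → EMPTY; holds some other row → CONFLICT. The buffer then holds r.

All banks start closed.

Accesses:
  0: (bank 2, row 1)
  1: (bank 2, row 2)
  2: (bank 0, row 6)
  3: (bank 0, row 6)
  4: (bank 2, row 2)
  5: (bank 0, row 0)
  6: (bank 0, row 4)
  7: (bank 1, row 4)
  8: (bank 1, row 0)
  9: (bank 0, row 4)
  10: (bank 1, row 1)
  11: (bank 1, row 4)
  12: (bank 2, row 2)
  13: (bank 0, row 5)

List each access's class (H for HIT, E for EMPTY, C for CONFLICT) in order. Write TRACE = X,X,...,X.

TRACE = E,C,E,H,H,C,C,E,C,H,C,C,H,C

step 0: bank2 None->1 [EMPTY]
step 1: bank2 1->2 [CONFLICT]
step 2: bank0 None->6 [EMPTY]
step 3: bank0 6->6 [HIT]
step 4: bank2 2->2 [HIT]
step 5: bank0 6->0 [CONFLICT]
step 6: bank0 0->4 [CONFLICT]
step 7: bank1 None->4 [EMPTY]
step 8: bank1 4->0 [CONFLICT]
step 9: bank0 4->4 [HIT]
step 10: bank1 0->1 [CONFLICT]
step 11: bank1 1->4 [CONFLICT]
step 12: bank2 2->2 [HIT]
step 13: bank0 4->5 [CONFLICT]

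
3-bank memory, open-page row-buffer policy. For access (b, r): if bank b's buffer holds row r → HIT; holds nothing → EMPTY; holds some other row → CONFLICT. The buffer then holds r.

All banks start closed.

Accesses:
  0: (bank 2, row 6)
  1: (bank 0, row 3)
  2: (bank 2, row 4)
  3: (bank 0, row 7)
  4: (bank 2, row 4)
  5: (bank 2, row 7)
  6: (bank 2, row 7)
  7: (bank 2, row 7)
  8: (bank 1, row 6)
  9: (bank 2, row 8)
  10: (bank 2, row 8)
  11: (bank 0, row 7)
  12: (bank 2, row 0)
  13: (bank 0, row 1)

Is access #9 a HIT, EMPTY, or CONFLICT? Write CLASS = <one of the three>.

  [0] b2 r6: no row ⇒ E
  [1] b0 r3: no row ⇒ E
  [2] b2 r4: had r6 ⇒ C
  [3] b0 r7: had r3 ⇒ C
  [4] b2 r4: had r4 ⇒ H
  [5] b2 r7: had r4 ⇒ C
  [6] b2 r7: had r7 ⇒ H
  [7] b2 r7: had r7 ⇒ H
  [8] b1 r6: no row ⇒ E
  [9] b2 r8: had r7 ⇒ C
  [10] b2 r8: had r8 ⇒ H
  [11] b0 r7: had r7 ⇒ H
  [12] b2 r0: had r8 ⇒ C
  [13] b0 r1: had r7 ⇒ C

CLASS = CONFLICT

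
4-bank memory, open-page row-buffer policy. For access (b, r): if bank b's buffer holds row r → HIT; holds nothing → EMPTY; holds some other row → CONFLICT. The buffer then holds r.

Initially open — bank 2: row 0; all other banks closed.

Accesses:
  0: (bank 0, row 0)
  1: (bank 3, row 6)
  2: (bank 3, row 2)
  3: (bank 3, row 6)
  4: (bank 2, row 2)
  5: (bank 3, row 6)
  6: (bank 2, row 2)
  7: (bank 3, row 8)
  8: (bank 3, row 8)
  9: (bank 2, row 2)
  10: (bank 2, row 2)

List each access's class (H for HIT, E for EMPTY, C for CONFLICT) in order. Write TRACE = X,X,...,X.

TRACE = E,E,C,C,C,H,H,C,H,H,H

#0 (0,0) E
#1 (3,6) E
#2 (3,2) C  (was 6)
#3 (3,6) C  (was 2)
#4 (2,2) C  (was 0)
#5 (3,6) H  (was 6)
#6 (2,2) H  (was 2)
#7 (3,8) C  (was 6)
#8 (3,8) H  (was 8)
#9 (2,2) H  (was 2)
#10 (2,2) H  (was 2)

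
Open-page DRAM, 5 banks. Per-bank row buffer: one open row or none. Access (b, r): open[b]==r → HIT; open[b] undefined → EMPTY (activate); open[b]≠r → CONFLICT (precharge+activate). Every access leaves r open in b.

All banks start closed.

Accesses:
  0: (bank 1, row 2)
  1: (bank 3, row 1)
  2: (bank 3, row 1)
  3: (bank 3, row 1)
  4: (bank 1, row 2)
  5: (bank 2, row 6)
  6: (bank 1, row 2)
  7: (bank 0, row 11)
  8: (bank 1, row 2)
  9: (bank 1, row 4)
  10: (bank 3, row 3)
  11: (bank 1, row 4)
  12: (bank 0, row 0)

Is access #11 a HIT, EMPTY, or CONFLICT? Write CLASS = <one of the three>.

step 0: bank1 None->2 [EMPTY]
step 1: bank3 None->1 [EMPTY]
step 2: bank3 1->1 [HIT]
step 3: bank3 1->1 [HIT]
step 4: bank1 2->2 [HIT]
step 5: bank2 None->6 [EMPTY]
step 6: bank1 2->2 [HIT]
step 7: bank0 None->11 [EMPTY]
step 8: bank1 2->2 [HIT]
step 9: bank1 2->4 [CONFLICT]
step 10: bank3 1->3 [CONFLICT]
step 11: bank1 4->4 [HIT]
step 12: bank0 11->0 [CONFLICT]

CLASS = HIT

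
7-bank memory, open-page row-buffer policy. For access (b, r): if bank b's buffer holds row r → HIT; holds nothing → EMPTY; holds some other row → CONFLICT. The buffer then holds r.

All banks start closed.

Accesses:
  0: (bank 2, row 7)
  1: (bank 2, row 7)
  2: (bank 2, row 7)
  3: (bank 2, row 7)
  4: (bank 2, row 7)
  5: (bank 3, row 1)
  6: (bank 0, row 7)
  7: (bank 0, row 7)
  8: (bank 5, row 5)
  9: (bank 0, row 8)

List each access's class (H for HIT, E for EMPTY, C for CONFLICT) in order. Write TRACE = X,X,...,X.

TRACE = E,H,H,H,H,E,E,H,E,C

  [0] b2 r7: no row ⇒ E
  [1] b2 r7: had r7 ⇒ H
  [2] b2 r7: had r7 ⇒ H
  [3] b2 r7: had r7 ⇒ H
  [4] b2 r7: had r7 ⇒ H
  [5] b3 r1: no row ⇒ E
  [6] b0 r7: no row ⇒ E
  [7] b0 r7: had r7 ⇒ H
  [8] b5 r5: no row ⇒ E
  [9] b0 r8: had r7 ⇒ C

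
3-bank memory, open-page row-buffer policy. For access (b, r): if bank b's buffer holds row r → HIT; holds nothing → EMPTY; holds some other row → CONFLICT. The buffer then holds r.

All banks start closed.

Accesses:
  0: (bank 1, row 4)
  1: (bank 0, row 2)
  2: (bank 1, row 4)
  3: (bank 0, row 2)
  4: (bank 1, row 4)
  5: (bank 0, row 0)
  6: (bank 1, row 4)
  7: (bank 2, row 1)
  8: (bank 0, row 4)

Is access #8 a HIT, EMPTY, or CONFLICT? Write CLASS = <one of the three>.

step 0: bank1 None->4 [EMPTY]
step 1: bank0 None->2 [EMPTY]
step 2: bank1 4->4 [HIT]
step 3: bank0 2->2 [HIT]
step 4: bank1 4->4 [HIT]
step 5: bank0 2->0 [CONFLICT]
step 6: bank1 4->4 [HIT]
step 7: bank2 None->1 [EMPTY]
step 8: bank0 0->4 [CONFLICT]

CLASS = CONFLICT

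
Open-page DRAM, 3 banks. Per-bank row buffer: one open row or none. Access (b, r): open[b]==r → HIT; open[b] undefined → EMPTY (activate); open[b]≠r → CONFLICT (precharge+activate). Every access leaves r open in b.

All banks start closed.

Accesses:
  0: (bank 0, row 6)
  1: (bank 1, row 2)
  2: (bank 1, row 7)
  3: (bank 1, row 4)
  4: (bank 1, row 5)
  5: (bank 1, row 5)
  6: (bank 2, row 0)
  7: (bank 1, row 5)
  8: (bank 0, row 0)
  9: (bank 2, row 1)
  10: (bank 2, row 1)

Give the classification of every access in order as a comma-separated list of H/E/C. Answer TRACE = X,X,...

0: bank 0 row 6 — prev None → EMPTY
1: bank 1 row 2 — prev None → EMPTY
2: bank 1 row 7 — prev 2 → CONFLICT
3: bank 1 row 4 — prev 7 → CONFLICT
4: bank 1 row 5 — prev 4 → CONFLICT
5: bank 1 row 5 — prev 5 → HIT
6: bank 2 row 0 — prev None → EMPTY
7: bank 1 row 5 — prev 5 → HIT
8: bank 0 row 0 — prev 6 → CONFLICT
9: bank 2 row 1 — prev 0 → CONFLICT
10: bank 2 row 1 — prev 1 → HIT

TRACE = E,E,C,C,C,H,E,H,C,C,H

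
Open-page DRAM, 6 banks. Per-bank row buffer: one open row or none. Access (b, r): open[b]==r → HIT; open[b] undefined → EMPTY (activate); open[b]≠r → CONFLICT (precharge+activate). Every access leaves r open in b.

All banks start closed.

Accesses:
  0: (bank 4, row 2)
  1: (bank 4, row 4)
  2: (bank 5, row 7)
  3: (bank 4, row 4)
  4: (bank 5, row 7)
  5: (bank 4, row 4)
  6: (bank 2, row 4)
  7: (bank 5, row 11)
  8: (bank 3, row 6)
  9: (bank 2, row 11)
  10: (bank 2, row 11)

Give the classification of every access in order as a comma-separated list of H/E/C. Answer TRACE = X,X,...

TRACE = E,C,E,H,H,H,E,C,E,C,H

  [0] b4 r2: no row ⇒ E
  [1] b4 r4: had r2 ⇒ C
  [2] b5 r7: no row ⇒ E
  [3] b4 r4: had r4 ⇒ H
  [4] b5 r7: had r7 ⇒ H
  [5] b4 r4: had r4 ⇒ H
  [6] b2 r4: no row ⇒ E
  [7] b5 r11: had r7 ⇒ C
  [8] b3 r6: no row ⇒ E
  [9] b2 r11: had r4 ⇒ C
  [10] b2 r11: had r11 ⇒ H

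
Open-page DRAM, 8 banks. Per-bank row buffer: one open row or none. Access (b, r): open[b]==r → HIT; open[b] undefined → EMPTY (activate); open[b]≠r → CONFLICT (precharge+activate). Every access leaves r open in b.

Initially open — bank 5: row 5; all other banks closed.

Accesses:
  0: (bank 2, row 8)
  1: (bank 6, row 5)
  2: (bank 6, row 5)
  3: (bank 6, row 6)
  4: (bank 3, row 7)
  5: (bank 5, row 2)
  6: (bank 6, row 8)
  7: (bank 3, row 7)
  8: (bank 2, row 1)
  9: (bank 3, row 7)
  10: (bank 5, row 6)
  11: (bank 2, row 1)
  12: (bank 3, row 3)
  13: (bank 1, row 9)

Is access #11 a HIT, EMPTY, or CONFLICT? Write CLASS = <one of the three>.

CLASS = HIT

step 0: bank2 None->8 [EMPTY]
step 1: bank6 None->5 [EMPTY]
step 2: bank6 5->5 [HIT]
step 3: bank6 5->6 [CONFLICT]
step 4: bank3 None->7 [EMPTY]
step 5: bank5 5->2 [CONFLICT]
step 6: bank6 6->8 [CONFLICT]
step 7: bank3 7->7 [HIT]
step 8: bank2 8->1 [CONFLICT]
step 9: bank3 7->7 [HIT]
step 10: bank5 2->6 [CONFLICT]
step 11: bank2 1->1 [HIT]
step 12: bank3 7->3 [CONFLICT]
step 13: bank1 None->9 [EMPTY]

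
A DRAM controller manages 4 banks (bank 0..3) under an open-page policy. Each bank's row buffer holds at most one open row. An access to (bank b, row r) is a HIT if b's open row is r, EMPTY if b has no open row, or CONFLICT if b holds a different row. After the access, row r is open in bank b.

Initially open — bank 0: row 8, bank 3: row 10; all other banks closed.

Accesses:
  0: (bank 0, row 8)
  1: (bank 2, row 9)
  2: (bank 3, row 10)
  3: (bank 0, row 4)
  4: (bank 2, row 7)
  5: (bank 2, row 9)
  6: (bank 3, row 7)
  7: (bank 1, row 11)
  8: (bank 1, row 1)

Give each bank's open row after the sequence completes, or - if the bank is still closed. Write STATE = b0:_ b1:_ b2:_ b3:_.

step 0: bank0 8->8 [HIT]
step 1: bank2 None->9 [EMPTY]
step 2: bank3 10->10 [HIT]
step 3: bank0 8->4 [CONFLICT]
step 4: bank2 9->7 [CONFLICT]
step 5: bank2 7->9 [CONFLICT]
step 6: bank3 10->7 [CONFLICT]
step 7: bank1 None->11 [EMPTY]
step 8: bank1 11->1 [CONFLICT]

STATE = b0:4 b1:1 b2:9 b3:7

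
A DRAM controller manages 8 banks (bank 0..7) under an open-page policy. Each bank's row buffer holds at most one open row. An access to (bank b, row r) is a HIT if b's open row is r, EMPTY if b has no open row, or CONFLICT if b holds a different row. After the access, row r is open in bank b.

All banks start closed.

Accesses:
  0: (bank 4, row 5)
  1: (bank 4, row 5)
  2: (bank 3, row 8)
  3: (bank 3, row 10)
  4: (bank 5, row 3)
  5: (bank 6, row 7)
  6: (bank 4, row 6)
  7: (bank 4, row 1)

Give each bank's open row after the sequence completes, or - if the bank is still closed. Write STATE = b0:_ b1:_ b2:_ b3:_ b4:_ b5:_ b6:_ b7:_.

  [0] b4 r5: no row ⇒ E
  [1] b4 r5: had r5 ⇒ H
  [2] b3 r8: no row ⇒ E
  [3] b3 r10: had r8 ⇒ C
  [4] b5 r3: no row ⇒ E
  [5] b6 r7: no row ⇒ E
  [6] b4 r6: had r5 ⇒ C
  [7] b4 r1: had r6 ⇒ C

STATE = b0:- b1:- b2:- b3:10 b4:1 b5:3 b6:7 b7:-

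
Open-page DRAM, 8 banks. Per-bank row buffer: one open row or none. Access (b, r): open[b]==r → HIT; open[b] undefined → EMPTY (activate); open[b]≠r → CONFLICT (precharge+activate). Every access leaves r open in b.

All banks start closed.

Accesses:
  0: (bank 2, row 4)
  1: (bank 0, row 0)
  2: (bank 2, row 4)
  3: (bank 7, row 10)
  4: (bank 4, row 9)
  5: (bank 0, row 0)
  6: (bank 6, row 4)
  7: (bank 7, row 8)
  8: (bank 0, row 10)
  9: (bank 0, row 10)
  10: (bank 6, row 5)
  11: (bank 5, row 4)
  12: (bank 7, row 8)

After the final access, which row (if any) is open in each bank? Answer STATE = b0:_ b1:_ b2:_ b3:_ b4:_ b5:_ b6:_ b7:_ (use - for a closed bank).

#0 (2,4) E
#1 (0,0) E
#2 (2,4) H  (was 4)
#3 (7,10) E
#4 (4,9) E
#5 (0,0) H  (was 0)
#6 (6,4) E
#7 (7,8) C  (was 10)
#8 (0,10) C  (was 0)
#9 (0,10) H  (was 10)
#10 (6,5) C  (was 4)
#11 (5,4) E
#12 (7,8) H  (was 8)

STATE = b0:10 b1:- b2:4 b3:- b4:9 b5:4 b6:5 b7:8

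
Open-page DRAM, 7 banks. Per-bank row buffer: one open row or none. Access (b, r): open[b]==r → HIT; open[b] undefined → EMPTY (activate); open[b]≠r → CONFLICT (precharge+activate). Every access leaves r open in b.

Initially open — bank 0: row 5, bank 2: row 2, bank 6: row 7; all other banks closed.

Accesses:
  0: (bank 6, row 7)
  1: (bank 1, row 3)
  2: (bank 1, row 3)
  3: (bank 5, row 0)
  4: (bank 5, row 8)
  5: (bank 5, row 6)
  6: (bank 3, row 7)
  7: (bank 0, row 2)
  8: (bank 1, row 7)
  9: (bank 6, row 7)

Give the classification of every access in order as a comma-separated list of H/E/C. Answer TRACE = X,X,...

0: bank 6 row 7 — prev 7 → HIT
1: bank 1 row 3 — prev None → EMPTY
2: bank 1 row 3 — prev 3 → HIT
3: bank 5 row 0 — prev None → EMPTY
4: bank 5 row 8 — prev 0 → CONFLICT
5: bank 5 row 6 — prev 8 → CONFLICT
6: bank 3 row 7 — prev None → EMPTY
7: bank 0 row 2 — prev 5 → CONFLICT
8: bank 1 row 7 — prev 3 → CONFLICT
9: bank 6 row 7 — prev 7 → HIT

TRACE = H,E,H,E,C,C,E,C,C,H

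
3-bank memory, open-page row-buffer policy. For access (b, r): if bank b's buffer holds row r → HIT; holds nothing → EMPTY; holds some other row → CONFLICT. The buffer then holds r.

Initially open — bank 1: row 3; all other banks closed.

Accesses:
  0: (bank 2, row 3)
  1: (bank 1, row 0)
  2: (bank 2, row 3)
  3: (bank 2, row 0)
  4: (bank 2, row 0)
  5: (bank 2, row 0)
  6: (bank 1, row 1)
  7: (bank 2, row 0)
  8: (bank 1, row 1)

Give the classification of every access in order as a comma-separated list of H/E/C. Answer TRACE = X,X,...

TRACE = E,C,H,C,H,H,C,H,H

step 0: bank2 None->3 [EMPTY]
step 1: bank1 3->0 [CONFLICT]
step 2: bank2 3->3 [HIT]
step 3: bank2 3->0 [CONFLICT]
step 4: bank2 0->0 [HIT]
step 5: bank2 0->0 [HIT]
step 6: bank1 0->1 [CONFLICT]
step 7: bank2 0->0 [HIT]
step 8: bank1 1->1 [HIT]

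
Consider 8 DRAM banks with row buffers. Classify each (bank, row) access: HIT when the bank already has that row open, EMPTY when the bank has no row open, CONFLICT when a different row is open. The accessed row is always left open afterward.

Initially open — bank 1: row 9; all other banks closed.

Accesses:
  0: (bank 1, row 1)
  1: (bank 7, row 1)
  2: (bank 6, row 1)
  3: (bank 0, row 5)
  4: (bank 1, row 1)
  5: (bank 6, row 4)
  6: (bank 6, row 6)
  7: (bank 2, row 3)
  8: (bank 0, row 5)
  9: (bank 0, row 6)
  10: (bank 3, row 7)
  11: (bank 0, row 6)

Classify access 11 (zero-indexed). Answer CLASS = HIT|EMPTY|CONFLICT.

  [0] b1 r1: had r9 ⇒ C
  [1] b7 r1: no row ⇒ E
  [2] b6 r1: no row ⇒ E
  [3] b0 r5: no row ⇒ E
  [4] b1 r1: had r1 ⇒ H
  [5] b6 r4: had r1 ⇒ C
  [6] b6 r6: had r4 ⇒ C
  [7] b2 r3: no row ⇒ E
  [8] b0 r5: had r5 ⇒ H
  [9] b0 r6: had r5 ⇒ C
  [10] b3 r7: no row ⇒ E
  [11] b0 r6: had r6 ⇒ H

CLASS = HIT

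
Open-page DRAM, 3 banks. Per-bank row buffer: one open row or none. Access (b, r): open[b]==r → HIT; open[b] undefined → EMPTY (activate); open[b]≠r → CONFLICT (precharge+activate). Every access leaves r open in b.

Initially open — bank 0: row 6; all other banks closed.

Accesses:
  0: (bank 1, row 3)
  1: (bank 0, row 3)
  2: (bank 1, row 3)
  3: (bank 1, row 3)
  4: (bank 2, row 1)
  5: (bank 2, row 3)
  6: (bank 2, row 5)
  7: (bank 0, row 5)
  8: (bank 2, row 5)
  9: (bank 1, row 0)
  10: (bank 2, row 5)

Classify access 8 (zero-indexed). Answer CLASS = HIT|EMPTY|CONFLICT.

CLASS = HIT

#0 (1,3) E
#1 (0,3) C  (was 6)
#2 (1,3) H  (was 3)
#3 (1,3) H  (was 3)
#4 (2,1) E
#5 (2,3) C  (was 1)
#6 (2,5) C  (was 3)
#7 (0,5) C  (was 3)
#8 (2,5) H  (was 5)
#9 (1,0) C  (was 3)
#10 (2,5) H  (was 5)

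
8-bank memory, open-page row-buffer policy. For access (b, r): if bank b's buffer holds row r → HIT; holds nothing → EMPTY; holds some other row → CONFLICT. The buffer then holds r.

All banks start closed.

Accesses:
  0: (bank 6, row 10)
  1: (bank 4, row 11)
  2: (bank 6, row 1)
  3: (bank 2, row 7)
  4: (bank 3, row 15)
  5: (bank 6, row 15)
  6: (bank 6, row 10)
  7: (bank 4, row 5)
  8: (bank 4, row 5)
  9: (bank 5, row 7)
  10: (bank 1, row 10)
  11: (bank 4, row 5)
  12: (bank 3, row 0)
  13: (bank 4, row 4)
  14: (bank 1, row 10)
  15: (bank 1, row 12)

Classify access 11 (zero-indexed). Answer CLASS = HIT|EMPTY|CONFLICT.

CLASS = HIT

#0 (6,10) E
#1 (4,11) E
#2 (6,1) C  (was 10)
#3 (2,7) E
#4 (3,15) E
#5 (6,15) C  (was 1)
#6 (6,10) C  (was 15)
#7 (4,5) C  (was 11)
#8 (4,5) H  (was 5)
#9 (5,7) E
#10 (1,10) E
#11 (4,5) H  (was 5)
#12 (3,0) C  (was 15)
#13 (4,4) C  (was 5)
#14 (1,10) H  (was 10)
#15 (1,12) C  (was 10)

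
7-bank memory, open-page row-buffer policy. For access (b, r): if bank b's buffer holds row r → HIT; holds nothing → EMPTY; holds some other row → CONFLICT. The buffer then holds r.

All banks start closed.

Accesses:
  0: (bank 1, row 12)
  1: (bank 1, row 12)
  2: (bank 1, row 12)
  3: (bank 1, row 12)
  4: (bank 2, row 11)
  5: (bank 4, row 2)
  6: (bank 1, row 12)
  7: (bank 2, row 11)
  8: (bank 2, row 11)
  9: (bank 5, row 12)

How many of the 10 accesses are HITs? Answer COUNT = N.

0: bank 1 row 12 — prev None → EMPTY
1: bank 1 row 12 — prev 12 → HIT
2: bank 1 row 12 — prev 12 → HIT
3: bank 1 row 12 — prev 12 → HIT
4: bank 2 row 11 — prev None → EMPTY
5: bank 4 row 2 — prev None → EMPTY
6: bank 1 row 12 — prev 12 → HIT
7: bank 2 row 11 — prev 11 → HIT
8: bank 2 row 11 — prev 11 → HIT
9: bank 5 row 12 — prev None → EMPTY

COUNT = 6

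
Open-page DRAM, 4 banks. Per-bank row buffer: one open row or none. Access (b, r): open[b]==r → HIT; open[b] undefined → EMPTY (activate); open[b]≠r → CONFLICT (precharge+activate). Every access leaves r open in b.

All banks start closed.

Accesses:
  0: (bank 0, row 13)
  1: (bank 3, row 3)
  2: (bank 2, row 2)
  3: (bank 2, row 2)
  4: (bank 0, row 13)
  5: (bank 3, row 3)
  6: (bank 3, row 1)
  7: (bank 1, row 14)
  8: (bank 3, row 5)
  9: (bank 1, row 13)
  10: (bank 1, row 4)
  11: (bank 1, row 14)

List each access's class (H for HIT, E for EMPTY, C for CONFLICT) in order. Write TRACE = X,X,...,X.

TRACE = E,E,E,H,H,H,C,E,C,C,C,C

step 0: bank0 None->13 [EMPTY]
step 1: bank3 None->3 [EMPTY]
step 2: bank2 None->2 [EMPTY]
step 3: bank2 2->2 [HIT]
step 4: bank0 13->13 [HIT]
step 5: bank3 3->3 [HIT]
step 6: bank3 3->1 [CONFLICT]
step 7: bank1 None->14 [EMPTY]
step 8: bank3 1->5 [CONFLICT]
step 9: bank1 14->13 [CONFLICT]
step 10: bank1 13->4 [CONFLICT]
step 11: bank1 4->14 [CONFLICT]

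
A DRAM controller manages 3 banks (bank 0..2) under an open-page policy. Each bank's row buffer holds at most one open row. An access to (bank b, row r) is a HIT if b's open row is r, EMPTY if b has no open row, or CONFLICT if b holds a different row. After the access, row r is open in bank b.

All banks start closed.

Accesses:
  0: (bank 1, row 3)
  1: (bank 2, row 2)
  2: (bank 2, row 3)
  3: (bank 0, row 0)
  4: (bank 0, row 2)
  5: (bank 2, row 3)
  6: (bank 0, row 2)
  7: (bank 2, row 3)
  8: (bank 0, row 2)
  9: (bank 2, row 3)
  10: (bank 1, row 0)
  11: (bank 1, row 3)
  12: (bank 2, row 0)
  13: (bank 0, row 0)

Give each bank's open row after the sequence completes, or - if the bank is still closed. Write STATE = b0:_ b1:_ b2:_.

  [0] b1 r3: no row ⇒ E
  [1] b2 r2: no row ⇒ E
  [2] b2 r3: had r2 ⇒ C
  [3] b0 r0: no row ⇒ E
  [4] b0 r2: had r0 ⇒ C
  [5] b2 r3: had r3 ⇒ H
  [6] b0 r2: had r2 ⇒ H
  [7] b2 r3: had r3 ⇒ H
  [8] b0 r2: had r2 ⇒ H
  [9] b2 r3: had r3 ⇒ H
  [10] b1 r0: had r3 ⇒ C
  [11] b1 r3: had r0 ⇒ C
  [12] b2 r0: had r3 ⇒ C
  [13] b0 r0: had r2 ⇒ C

STATE = b0:0 b1:3 b2:0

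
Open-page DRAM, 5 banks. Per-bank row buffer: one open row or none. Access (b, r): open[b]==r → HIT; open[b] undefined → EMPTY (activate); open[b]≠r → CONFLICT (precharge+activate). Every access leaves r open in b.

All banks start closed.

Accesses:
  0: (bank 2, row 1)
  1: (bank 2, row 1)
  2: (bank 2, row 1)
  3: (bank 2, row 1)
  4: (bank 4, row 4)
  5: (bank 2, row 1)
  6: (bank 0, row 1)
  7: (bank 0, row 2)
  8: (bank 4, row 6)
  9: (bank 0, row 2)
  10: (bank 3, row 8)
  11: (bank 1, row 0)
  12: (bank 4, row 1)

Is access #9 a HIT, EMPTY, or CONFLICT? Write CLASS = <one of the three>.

0: bank 2 row 1 — prev None → EMPTY
1: bank 2 row 1 — prev 1 → HIT
2: bank 2 row 1 — prev 1 → HIT
3: bank 2 row 1 — prev 1 → HIT
4: bank 4 row 4 — prev None → EMPTY
5: bank 2 row 1 — prev 1 → HIT
6: bank 0 row 1 — prev None → EMPTY
7: bank 0 row 2 — prev 1 → CONFLICT
8: bank 4 row 6 — prev 4 → CONFLICT
9: bank 0 row 2 — prev 2 → HIT
10: bank 3 row 8 — prev None → EMPTY
11: bank 1 row 0 — prev None → EMPTY
12: bank 4 row 1 — prev 6 → CONFLICT

CLASS = HIT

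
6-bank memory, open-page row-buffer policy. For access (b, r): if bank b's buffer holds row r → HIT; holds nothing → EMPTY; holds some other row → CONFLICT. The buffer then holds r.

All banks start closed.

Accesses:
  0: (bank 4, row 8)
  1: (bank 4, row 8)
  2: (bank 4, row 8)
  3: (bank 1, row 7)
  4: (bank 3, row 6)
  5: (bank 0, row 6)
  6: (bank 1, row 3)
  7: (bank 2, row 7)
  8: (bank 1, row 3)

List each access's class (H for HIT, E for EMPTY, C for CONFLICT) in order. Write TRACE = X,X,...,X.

TRACE = E,H,H,E,E,E,C,E,H

0: bank 4 row 8 — prev None → EMPTY
1: bank 4 row 8 — prev 8 → HIT
2: bank 4 row 8 — prev 8 → HIT
3: bank 1 row 7 — prev None → EMPTY
4: bank 3 row 6 — prev None → EMPTY
5: bank 0 row 6 — prev None → EMPTY
6: bank 1 row 3 — prev 7 → CONFLICT
7: bank 2 row 7 — prev None → EMPTY
8: bank 1 row 3 — prev 3 → HIT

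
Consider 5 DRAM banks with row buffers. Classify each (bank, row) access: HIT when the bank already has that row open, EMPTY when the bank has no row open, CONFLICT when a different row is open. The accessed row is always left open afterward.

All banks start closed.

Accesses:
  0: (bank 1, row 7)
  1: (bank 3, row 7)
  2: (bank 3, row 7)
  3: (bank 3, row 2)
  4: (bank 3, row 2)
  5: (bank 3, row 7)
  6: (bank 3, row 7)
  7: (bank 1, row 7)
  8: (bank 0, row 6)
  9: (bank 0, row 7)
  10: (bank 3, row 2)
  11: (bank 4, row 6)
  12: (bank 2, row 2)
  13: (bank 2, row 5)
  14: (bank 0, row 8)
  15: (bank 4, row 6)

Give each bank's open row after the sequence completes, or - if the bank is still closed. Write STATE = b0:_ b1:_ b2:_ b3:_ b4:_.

STATE = b0:8 b1:7 b2:5 b3:2 b4:6

step 0: bank1 None->7 [EMPTY]
step 1: bank3 None->7 [EMPTY]
step 2: bank3 7->7 [HIT]
step 3: bank3 7->2 [CONFLICT]
step 4: bank3 2->2 [HIT]
step 5: bank3 2->7 [CONFLICT]
step 6: bank3 7->7 [HIT]
step 7: bank1 7->7 [HIT]
step 8: bank0 None->6 [EMPTY]
step 9: bank0 6->7 [CONFLICT]
step 10: bank3 7->2 [CONFLICT]
step 11: bank4 None->6 [EMPTY]
step 12: bank2 None->2 [EMPTY]
step 13: bank2 2->5 [CONFLICT]
step 14: bank0 7->8 [CONFLICT]
step 15: bank4 6->6 [HIT]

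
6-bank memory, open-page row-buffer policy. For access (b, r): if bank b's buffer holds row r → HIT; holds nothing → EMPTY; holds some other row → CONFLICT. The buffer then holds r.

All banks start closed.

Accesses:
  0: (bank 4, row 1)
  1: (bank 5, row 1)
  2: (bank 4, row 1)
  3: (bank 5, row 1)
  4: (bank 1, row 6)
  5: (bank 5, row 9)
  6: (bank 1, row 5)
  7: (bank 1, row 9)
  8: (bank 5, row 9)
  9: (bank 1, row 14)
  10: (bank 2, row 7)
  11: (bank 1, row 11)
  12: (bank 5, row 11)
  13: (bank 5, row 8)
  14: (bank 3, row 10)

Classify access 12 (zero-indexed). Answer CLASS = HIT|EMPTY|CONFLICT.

CLASS = CONFLICT

  [0] b4 r1: no row ⇒ E
  [1] b5 r1: no row ⇒ E
  [2] b4 r1: had r1 ⇒ H
  [3] b5 r1: had r1 ⇒ H
  [4] b1 r6: no row ⇒ E
  [5] b5 r9: had r1 ⇒ C
  [6] b1 r5: had r6 ⇒ C
  [7] b1 r9: had r5 ⇒ C
  [8] b5 r9: had r9 ⇒ H
  [9] b1 r14: had r9 ⇒ C
  [10] b2 r7: no row ⇒ E
  [11] b1 r11: had r14 ⇒ C
  [12] b5 r11: had r9 ⇒ C
  [13] b5 r8: had r11 ⇒ C
  [14] b3 r10: no row ⇒ E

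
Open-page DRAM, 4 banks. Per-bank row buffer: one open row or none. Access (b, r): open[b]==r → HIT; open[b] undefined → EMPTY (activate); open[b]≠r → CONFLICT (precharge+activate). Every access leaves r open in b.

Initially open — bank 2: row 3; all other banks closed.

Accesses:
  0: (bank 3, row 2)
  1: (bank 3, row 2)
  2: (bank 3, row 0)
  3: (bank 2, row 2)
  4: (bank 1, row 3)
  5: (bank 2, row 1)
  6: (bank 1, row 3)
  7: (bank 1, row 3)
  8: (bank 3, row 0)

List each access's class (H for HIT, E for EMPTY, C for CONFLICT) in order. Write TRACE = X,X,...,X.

  [0] b3 r2: no row ⇒ E
  [1] b3 r2: had r2 ⇒ H
  [2] b3 r0: had r2 ⇒ C
  [3] b2 r2: had r3 ⇒ C
  [4] b1 r3: no row ⇒ E
  [5] b2 r1: had r2 ⇒ C
  [6] b1 r3: had r3 ⇒ H
  [7] b1 r3: had r3 ⇒ H
  [8] b3 r0: had r0 ⇒ H

TRACE = E,H,C,C,E,C,H,H,H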